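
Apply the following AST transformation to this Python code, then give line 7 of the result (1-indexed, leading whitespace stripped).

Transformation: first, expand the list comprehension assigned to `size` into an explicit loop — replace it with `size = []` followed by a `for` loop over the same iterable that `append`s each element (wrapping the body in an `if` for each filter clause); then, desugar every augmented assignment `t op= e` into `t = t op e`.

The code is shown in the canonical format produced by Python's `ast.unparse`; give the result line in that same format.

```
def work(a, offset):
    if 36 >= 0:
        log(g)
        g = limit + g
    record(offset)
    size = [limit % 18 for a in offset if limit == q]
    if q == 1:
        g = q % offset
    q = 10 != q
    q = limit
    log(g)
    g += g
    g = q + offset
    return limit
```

for a in offset:

Transformed code:
def work(a, offset):
    if 36 >= 0:
        log(g)
        g = limit + g
    record(offset)
    size = []
    for a in offset:
        if limit == q:
            size.append(limit % 18)
    if q == 1:
        g = q % offset
    q = 10 != q
    q = limit
    log(g)
    g = g + g
    g = q + offset
    return limit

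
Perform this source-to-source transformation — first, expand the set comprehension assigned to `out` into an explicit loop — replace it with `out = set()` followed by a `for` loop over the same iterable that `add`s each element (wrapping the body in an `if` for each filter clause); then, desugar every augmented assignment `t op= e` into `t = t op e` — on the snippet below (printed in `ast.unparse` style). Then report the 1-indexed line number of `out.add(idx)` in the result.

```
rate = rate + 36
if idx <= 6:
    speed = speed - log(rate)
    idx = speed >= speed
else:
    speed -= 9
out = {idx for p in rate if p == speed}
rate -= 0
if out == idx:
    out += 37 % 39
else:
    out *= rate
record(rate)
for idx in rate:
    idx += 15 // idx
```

Transformed code:
rate = rate + 36
if idx <= 6:
    speed = speed - log(rate)
    idx = speed >= speed
else:
    speed = speed - 9
out = set()
for p in rate:
    if p == speed:
        out.add(idx)
rate = rate - 0
if out == idx:
    out = out + 37 % 39
else:
    out = out * rate
record(rate)
for idx in rate:
    idx = idx + 15 // idx

10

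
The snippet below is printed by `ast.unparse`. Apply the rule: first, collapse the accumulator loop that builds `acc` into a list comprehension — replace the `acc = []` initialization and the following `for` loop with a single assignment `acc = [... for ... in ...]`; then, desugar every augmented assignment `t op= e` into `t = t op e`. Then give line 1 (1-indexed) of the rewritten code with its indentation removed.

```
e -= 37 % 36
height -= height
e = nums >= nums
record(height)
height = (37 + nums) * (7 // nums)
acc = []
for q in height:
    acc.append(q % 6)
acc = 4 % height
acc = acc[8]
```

Transformed code:
e = e - 37 % 36
height = height - height
e = nums >= nums
record(height)
height = (37 + nums) * (7 // nums)
acc = [q % 6 for q in height]
acc = 4 % height
acc = acc[8]

e = e - 37 % 36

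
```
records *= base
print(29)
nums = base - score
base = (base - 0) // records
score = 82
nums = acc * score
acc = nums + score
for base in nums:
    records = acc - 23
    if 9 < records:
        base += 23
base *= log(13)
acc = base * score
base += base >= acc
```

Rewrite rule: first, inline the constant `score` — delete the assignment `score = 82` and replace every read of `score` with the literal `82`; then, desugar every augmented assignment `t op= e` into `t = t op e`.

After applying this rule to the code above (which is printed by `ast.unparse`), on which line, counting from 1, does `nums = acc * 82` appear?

5

Transformed code:
records = records * base
print(29)
nums = base - 82
base = (base - 0) // records
nums = acc * 82
acc = nums + 82
for base in nums:
    records = acc - 23
    if 9 < records:
        base = base + 23
base = base * log(13)
acc = base * 82
base = base + (base >= acc)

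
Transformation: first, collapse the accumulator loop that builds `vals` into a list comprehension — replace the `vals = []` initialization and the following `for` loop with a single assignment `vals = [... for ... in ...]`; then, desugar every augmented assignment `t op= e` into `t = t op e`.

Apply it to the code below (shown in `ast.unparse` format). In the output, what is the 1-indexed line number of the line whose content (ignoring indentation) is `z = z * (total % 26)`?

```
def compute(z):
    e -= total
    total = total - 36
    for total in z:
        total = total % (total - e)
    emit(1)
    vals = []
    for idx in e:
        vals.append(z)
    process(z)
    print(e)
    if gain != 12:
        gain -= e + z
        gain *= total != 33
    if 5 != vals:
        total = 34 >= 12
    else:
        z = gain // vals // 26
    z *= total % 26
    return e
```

Transformed code:
def compute(z):
    e = e - total
    total = total - 36
    for total in z:
        total = total % (total - e)
    emit(1)
    vals = [z for idx in e]
    process(z)
    print(e)
    if gain != 12:
        gain = gain - (e + z)
        gain = gain * (total != 33)
    if 5 != vals:
        total = 34 >= 12
    else:
        z = gain // vals // 26
    z = z * (total % 26)
    return e

17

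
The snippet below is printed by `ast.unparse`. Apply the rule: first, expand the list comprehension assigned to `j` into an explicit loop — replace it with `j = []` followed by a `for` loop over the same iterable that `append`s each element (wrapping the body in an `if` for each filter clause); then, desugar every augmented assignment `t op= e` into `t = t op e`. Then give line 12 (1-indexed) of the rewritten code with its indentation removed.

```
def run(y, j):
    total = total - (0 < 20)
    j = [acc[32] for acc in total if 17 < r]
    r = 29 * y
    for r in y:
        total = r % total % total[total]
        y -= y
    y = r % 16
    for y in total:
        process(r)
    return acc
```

for y in total:

Transformed code:
def run(y, j):
    total = total - (0 < 20)
    j = []
    for acc in total:
        if 17 < r:
            j.append(acc[32])
    r = 29 * y
    for r in y:
        total = r % total % total[total]
        y = y - y
    y = r % 16
    for y in total:
        process(r)
    return acc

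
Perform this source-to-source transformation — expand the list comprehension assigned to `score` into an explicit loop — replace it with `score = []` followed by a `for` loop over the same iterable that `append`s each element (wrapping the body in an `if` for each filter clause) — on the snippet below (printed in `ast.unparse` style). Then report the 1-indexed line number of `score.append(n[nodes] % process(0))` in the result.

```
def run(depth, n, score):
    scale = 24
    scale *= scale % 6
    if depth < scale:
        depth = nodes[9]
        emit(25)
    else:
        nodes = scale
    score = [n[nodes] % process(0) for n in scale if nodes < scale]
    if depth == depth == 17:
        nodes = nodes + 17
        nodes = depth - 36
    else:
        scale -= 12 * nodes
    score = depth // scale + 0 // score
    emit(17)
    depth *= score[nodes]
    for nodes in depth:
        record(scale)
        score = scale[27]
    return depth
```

Transformed code:
def run(depth, n, score):
    scale = 24
    scale *= scale % 6
    if depth < scale:
        depth = nodes[9]
        emit(25)
    else:
        nodes = scale
    score = []
    for n in scale:
        if nodes < scale:
            score.append(n[nodes] % process(0))
    if depth == depth == 17:
        nodes = nodes + 17
        nodes = depth - 36
    else:
        scale -= 12 * nodes
    score = depth // scale + 0 // score
    emit(17)
    depth *= score[nodes]
    for nodes in depth:
        record(scale)
        score = scale[27]
    return depth

12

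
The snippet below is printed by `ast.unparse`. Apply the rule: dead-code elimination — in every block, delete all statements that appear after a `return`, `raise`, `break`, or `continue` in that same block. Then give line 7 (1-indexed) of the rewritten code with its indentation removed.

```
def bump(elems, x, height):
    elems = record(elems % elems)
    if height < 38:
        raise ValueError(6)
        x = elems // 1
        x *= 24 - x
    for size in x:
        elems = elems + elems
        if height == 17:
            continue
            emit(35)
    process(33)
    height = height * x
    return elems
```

if height == 17:

Transformed code:
def bump(elems, x, height):
    elems = record(elems % elems)
    if height < 38:
        raise ValueError(6)
    for size in x:
        elems = elems + elems
        if height == 17:
            continue
    process(33)
    height = height * x
    return elems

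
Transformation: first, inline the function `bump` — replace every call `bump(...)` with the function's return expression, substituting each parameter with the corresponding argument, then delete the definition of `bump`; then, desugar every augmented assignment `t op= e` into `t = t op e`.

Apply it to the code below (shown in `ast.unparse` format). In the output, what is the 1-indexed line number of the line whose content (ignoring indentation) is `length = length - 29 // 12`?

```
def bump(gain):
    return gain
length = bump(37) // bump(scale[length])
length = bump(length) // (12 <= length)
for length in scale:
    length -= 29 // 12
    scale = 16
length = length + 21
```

4

Transformed code:
length = 37 // scale[length]
length = length // (12 <= length)
for length in scale:
    length = length - 29 // 12
    scale = 16
length = length + 21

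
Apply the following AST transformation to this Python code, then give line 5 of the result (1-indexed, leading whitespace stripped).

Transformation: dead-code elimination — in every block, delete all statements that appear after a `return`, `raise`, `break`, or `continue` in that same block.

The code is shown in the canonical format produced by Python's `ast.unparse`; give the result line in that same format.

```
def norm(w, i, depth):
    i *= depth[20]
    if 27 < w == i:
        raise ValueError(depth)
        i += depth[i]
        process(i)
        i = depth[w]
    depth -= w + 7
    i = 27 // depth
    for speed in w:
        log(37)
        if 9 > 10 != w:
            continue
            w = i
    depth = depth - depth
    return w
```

depth -= w + 7

Transformed code:
def norm(w, i, depth):
    i *= depth[20]
    if 27 < w == i:
        raise ValueError(depth)
    depth -= w + 7
    i = 27 // depth
    for speed in w:
        log(37)
        if 9 > 10 != w:
            continue
    depth = depth - depth
    return w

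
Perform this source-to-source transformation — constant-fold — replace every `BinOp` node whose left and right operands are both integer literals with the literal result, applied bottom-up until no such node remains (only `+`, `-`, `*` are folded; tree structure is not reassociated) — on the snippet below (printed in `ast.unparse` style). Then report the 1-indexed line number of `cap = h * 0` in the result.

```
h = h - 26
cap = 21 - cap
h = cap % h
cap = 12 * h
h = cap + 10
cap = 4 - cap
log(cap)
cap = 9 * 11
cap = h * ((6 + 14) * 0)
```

Transformed code:
h = h - 26
cap = 21 - cap
h = cap % h
cap = 12 * h
h = cap + 10
cap = 4 - cap
log(cap)
cap = 99
cap = h * 0

9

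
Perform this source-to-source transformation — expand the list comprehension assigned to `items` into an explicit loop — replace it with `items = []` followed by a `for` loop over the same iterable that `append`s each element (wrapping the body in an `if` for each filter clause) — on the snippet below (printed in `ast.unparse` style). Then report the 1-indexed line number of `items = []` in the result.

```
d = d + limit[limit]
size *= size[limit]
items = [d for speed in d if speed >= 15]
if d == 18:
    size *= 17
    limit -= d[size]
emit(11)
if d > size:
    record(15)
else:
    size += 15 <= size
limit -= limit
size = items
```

3

Transformed code:
d = d + limit[limit]
size *= size[limit]
items = []
for speed in d:
    if speed >= 15:
        items.append(d)
if d == 18:
    size *= 17
    limit -= d[size]
emit(11)
if d > size:
    record(15)
else:
    size += 15 <= size
limit -= limit
size = items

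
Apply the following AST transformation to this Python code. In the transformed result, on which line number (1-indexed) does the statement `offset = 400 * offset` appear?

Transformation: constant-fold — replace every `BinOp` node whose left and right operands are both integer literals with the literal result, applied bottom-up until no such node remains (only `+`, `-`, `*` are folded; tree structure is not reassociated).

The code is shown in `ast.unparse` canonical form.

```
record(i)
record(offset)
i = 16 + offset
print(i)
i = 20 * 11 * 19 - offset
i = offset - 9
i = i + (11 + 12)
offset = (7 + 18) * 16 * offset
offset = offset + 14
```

Transformed code:
record(i)
record(offset)
i = 16 + offset
print(i)
i = 4180 - offset
i = offset - 9
i = i + 23
offset = 400 * offset
offset = offset + 14

8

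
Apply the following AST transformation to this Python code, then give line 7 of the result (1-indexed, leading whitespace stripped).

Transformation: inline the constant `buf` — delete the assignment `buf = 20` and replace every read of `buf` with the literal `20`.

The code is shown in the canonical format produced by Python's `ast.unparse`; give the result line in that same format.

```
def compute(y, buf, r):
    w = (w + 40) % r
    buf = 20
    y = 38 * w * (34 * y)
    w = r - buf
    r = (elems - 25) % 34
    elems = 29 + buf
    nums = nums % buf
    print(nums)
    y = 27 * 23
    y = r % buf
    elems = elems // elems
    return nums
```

Transformed code:
def compute(y, buf, r):
    w = (w + 40) % r
    y = 38 * w * (34 * y)
    w = r - 20
    r = (elems - 25) % 34
    elems = 29 + 20
    nums = nums % 20
    print(nums)
    y = 27 * 23
    y = r % 20
    elems = elems // elems
    return nums

nums = nums % 20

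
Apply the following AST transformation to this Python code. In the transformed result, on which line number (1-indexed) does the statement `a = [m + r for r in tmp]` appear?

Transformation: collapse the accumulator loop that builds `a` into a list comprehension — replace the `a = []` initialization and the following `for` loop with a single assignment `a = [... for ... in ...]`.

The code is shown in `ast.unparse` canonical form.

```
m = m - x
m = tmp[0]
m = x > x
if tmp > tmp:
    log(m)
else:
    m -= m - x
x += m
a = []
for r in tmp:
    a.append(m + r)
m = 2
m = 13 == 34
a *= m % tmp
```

9

Transformed code:
m = m - x
m = tmp[0]
m = x > x
if tmp > tmp:
    log(m)
else:
    m -= m - x
x += m
a = [m + r for r in tmp]
m = 2
m = 13 == 34
a *= m % tmp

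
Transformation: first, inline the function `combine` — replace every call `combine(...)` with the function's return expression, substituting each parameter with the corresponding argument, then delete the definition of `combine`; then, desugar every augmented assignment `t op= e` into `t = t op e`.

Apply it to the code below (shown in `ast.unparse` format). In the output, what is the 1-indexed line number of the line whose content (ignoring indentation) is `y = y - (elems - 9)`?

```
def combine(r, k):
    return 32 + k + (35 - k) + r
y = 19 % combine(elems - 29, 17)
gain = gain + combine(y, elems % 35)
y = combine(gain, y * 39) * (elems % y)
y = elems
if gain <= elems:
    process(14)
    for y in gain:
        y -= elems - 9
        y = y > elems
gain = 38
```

Transformed code:
y = 19 % (32 + 17 + (35 - 17) + (elems - 29))
gain = gain + (32 + elems % 35 + (35 - elems % 35) + y)
y = (32 + y * 39 + (35 - y * 39) + gain) * (elems % y)
y = elems
if gain <= elems:
    process(14)
    for y in gain:
        y = y - (elems - 9)
        y = y > elems
gain = 38

8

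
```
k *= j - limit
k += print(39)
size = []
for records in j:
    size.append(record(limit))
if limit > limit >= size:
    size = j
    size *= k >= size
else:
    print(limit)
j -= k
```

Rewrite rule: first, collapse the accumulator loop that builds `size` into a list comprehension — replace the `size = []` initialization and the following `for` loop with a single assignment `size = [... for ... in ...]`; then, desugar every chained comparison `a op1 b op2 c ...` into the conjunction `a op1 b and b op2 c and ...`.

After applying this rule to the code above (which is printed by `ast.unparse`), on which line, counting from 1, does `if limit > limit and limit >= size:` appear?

Transformed code:
k *= j - limit
k += print(39)
size = [record(limit) for records in j]
if limit > limit and limit >= size:
    size = j
    size *= k >= size
else:
    print(limit)
j -= k

4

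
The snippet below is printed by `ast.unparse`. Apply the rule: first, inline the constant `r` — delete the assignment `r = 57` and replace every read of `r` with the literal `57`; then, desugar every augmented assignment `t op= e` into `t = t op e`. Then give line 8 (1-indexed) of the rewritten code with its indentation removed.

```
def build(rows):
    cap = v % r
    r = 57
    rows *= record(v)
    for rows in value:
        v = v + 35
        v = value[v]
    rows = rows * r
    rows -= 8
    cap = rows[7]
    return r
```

Transformed code:
def build(rows):
    cap = v % 57
    rows = rows * record(v)
    for rows in value:
        v = v + 35
        v = value[v]
    rows = rows * 57
    rows = rows - 8
    cap = rows[7]
    return 57

rows = rows - 8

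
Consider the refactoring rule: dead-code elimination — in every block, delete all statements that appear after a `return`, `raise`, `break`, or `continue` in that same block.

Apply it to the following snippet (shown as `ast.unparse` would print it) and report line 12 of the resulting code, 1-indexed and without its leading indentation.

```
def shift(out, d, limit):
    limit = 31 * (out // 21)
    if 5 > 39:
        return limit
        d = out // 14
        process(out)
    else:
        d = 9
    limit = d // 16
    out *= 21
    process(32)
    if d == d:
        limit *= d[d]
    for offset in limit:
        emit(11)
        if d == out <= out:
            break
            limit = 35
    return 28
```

Transformed code:
def shift(out, d, limit):
    limit = 31 * (out // 21)
    if 5 > 39:
        return limit
    else:
        d = 9
    limit = d // 16
    out *= 21
    process(32)
    if d == d:
        limit *= d[d]
    for offset in limit:
        emit(11)
        if d == out <= out:
            break
    return 28

for offset in limit:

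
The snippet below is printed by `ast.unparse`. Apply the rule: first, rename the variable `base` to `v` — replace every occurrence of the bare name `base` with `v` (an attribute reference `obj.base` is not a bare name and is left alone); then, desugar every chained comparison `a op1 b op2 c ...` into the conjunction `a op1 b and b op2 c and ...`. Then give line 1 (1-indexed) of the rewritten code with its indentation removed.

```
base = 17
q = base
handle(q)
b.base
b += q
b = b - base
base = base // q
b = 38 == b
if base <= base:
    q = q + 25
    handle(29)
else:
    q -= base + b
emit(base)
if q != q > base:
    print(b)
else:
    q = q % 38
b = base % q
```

Transformed code:
v = 17
q = v
handle(q)
b.base
b += q
b = b - v
v = v // q
b = 38 == b
if v <= v:
    q = q + 25
    handle(29)
else:
    q -= v + b
emit(v)
if q != q and q > v:
    print(b)
else:
    q = q % 38
b = v % q

v = 17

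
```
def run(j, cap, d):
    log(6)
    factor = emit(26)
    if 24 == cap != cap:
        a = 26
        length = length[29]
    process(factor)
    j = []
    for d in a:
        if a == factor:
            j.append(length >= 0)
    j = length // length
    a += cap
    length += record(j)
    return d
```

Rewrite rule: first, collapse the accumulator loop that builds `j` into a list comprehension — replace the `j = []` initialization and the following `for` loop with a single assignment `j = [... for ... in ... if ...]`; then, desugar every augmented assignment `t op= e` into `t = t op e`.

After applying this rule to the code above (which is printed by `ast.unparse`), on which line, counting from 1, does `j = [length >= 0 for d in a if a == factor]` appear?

8

Transformed code:
def run(j, cap, d):
    log(6)
    factor = emit(26)
    if 24 == cap != cap:
        a = 26
        length = length[29]
    process(factor)
    j = [length >= 0 for d in a if a == factor]
    j = length // length
    a = a + cap
    length = length + record(j)
    return d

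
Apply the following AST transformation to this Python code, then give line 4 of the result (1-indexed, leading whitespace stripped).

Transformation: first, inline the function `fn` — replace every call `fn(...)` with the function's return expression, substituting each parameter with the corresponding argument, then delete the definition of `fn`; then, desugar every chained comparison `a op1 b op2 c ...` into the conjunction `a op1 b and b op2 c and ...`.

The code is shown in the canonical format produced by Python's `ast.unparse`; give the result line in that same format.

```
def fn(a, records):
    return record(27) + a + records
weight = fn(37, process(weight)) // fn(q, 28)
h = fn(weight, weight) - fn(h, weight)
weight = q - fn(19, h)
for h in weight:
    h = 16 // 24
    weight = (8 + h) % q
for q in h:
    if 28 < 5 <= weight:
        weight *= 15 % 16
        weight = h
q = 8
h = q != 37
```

Transformed code:
weight = (record(27) + 37 + process(weight)) // (record(27) + q + 28)
h = record(27) + weight + weight - (record(27) + h + weight)
weight = q - (record(27) + 19 + h)
for h in weight:
    h = 16 // 24
    weight = (8 + h) % q
for q in h:
    if 28 < 5 and 5 <= weight:
        weight *= 15 % 16
        weight = h
q = 8
h = q != 37

for h in weight:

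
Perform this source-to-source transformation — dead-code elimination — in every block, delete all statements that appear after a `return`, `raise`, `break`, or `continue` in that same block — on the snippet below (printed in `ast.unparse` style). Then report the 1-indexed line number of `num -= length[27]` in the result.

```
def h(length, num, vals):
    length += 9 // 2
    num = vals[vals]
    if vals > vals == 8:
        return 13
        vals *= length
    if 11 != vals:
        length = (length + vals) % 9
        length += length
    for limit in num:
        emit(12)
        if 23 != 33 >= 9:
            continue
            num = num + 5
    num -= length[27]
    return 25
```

13

Transformed code:
def h(length, num, vals):
    length += 9 // 2
    num = vals[vals]
    if vals > vals == 8:
        return 13
    if 11 != vals:
        length = (length + vals) % 9
        length += length
    for limit in num:
        emit(12)
        if 23 != 33 >= 9:
            continue
    num -= length[27]
    return 25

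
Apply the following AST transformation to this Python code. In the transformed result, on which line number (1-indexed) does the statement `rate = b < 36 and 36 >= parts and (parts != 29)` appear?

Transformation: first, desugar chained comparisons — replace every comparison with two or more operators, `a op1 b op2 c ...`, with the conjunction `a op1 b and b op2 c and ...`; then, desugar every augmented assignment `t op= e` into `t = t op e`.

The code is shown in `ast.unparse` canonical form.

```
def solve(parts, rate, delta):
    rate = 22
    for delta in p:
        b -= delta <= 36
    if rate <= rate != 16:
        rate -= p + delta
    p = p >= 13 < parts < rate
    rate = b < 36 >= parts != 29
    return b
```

Transformed code:
def solve(parts, rate, delta):
    rate = 22
    for delta in p:
        b = b - (delta <= 36)
    if rate <= rate and rate != 16:
        rate = rate - (p + delta)
    p = p >= 13 and 13 < parts and (parts < rate)
    rate = b < 36 and 36 >= parts and (parts != 29)
    return b

8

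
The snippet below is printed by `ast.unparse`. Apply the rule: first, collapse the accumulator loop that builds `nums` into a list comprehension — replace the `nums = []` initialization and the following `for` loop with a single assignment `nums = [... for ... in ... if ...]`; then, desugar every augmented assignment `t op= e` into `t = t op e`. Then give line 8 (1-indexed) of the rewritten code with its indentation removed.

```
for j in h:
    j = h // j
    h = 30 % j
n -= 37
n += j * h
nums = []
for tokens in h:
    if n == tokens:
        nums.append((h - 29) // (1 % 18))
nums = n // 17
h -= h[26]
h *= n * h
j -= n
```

Transformed code:
for j in h:
    j = h // j
    h = 30 % j
n = n - 37
n = n + j * h
nums = [(h - 29) // (1 % 18) for tokens in h if n == tokens]
nums = n // 17
h = h - h[26]
h = h * (n * h)
j = j - n

h = h - h[26]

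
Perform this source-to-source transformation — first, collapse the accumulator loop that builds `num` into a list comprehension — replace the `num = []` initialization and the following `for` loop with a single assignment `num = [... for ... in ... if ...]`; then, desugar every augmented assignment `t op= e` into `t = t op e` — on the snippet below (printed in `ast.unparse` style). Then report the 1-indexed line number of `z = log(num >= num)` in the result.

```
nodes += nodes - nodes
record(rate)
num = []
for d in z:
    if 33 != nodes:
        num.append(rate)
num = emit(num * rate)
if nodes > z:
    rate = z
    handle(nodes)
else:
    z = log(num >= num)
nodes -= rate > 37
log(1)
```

9

Transformed code:
nodes = nodes + (nodes - nodes)
record(rate)
num = [rate for d in z if 33 != nodes]
num = emit(num * rate)
if nodes > z:
    rate = z
    handle(nodes)
else:
    z = log(num >= num)
nodes = nodes - (rate > 37)
log(1)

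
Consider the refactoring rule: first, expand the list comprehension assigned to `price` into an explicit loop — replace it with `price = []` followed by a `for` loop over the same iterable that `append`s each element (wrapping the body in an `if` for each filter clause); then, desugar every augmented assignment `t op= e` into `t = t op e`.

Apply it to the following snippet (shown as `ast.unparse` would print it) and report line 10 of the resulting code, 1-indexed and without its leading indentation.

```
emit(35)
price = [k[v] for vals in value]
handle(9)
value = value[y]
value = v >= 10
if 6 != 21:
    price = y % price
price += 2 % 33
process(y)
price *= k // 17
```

Transformed code:
emit(35)
price = []
for vals in value:
    price.append(k[v])
handle(9)
value = value[y]
value = v >= 10
if 6 != 21:
    price = y % price
price = price + 2 % 33
process(y)
price = price * (k // 17)

price = price + 2 % 33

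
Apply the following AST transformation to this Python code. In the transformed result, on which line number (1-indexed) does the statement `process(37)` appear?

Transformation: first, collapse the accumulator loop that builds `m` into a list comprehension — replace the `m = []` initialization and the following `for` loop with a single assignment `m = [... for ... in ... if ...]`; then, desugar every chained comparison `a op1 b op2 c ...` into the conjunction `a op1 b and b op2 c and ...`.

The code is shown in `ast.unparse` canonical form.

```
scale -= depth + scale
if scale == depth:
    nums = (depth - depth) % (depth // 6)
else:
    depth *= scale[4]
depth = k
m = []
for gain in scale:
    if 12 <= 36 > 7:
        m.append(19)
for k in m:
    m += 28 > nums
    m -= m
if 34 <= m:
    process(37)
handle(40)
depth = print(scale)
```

12

Transformed code:
scale -= depth + scale
if scale == depth:
    nums = (depth - depth) % (depth // 6)
else:
    depth *= scale[4]
depth = k
m = [19 for gain in scale if 12 <= 36 and 36 > 7]
for k in m:
    m += 28 > nums
    m -= m
if 34 <= m:
    process(37)
handle(40)
depth = print(scale)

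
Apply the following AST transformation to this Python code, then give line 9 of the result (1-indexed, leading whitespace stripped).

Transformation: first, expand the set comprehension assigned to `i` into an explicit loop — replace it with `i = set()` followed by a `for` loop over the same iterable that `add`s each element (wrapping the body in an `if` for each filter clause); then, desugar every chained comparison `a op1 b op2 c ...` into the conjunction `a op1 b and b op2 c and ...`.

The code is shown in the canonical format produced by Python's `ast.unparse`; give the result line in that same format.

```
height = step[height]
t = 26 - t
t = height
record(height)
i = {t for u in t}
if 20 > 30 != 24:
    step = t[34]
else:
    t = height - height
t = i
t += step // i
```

step = t[34]

Transformed code:
height = step[height]
t = 26 - t
t = height
record(height)
i = set()
for u in t:
    i.add(t)
if 20 > 30 and 30 != 24:
    step = t[34]
else:
    t = height - height
t = i
t += step // i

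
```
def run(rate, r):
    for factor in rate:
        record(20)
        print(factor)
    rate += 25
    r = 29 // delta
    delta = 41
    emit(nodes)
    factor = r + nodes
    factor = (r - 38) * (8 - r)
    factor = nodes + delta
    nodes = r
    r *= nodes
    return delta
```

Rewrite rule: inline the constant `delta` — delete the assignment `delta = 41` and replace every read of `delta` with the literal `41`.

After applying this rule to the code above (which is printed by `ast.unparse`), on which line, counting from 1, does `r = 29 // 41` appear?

Transformed code:
def run(rate, r):
    for factor in rate:
        record(20)
        print(factor)
    rate += 25
    r = 29 // 41
    emit(nodes)
    factor = r + nodes
    factor = (r - 38) * (8 - r)
    factor = nodes + 41
    nodes = r
    r *= nodes
    return 41

6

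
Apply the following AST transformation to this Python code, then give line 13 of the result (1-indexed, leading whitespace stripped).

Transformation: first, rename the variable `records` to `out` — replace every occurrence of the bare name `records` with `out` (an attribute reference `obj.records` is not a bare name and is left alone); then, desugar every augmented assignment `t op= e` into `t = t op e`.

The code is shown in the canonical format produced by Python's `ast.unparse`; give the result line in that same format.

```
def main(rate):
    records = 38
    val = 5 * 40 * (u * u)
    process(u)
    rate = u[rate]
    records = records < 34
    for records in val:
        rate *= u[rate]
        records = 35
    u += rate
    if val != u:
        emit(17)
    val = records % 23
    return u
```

val = out % 23

Transformed code:
def main(rate):
    out = 38
    val = 5 * 40 * (u * u)
    process(u)
    rate = u[rate]
    out = out < 34
    for out in val:
        rate = rate * u[rate]
        out = 35
    u = u + rate
    if val != u:
        emit(17)
    val = out % 23
    return u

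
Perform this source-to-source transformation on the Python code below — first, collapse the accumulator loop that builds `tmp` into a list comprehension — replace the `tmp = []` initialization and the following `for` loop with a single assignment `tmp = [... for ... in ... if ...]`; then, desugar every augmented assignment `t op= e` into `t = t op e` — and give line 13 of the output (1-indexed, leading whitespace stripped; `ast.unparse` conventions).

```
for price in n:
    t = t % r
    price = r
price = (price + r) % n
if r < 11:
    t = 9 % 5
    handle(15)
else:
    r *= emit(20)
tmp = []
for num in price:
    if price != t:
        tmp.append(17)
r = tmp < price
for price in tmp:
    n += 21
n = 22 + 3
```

Transformed code:
for price in n:
    t = t % r
    price = r
price = (price + r) % n
if r < 11:
    t = 9 % 5
    handle(15)
else:
    r = r * emit(20)
tmp = [17 for num in price if price != t]
r = tmp < price
for price in tmp:
    n = n + 21
n = 22 + 3

n = n + 21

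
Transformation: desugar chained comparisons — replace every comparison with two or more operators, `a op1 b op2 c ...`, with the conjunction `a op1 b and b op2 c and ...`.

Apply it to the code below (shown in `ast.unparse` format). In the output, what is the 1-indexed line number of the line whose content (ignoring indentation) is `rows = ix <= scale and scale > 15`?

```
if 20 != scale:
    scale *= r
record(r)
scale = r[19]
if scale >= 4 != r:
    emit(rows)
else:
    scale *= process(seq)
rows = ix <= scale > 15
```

9

Transformed code:
if 20 != scale:
    scale *= r
record(r)
scale = r[19]
if scale >= 4 and 4 != r:
    emit(rows)
else:
    scale *= process(seq)
rows = ix <= scale and scale > 15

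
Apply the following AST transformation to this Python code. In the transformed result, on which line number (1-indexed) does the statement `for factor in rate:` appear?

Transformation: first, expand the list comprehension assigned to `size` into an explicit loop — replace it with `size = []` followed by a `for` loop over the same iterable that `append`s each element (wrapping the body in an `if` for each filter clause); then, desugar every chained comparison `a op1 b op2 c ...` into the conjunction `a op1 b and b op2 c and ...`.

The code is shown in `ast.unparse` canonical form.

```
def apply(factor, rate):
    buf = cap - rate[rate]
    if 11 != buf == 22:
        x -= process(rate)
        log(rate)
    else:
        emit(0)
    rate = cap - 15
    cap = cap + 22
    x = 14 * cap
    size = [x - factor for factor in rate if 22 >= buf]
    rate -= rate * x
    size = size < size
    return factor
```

12

Transformed code:
def apply(factor, rate):
    buf = cap - rate[rate]
    if 11 != buf and buf == 22:
        x -= process(rate)
        log(rate)
    else:
        emit(0)
    rate = cap - 15
    cap = cap + 22
    x = 14 * cap
    size = []
    for factor in rate:
        if 22 >= buf:
            size.append(x - factor)
    rate -= rate * x
    size = size < size
    return factor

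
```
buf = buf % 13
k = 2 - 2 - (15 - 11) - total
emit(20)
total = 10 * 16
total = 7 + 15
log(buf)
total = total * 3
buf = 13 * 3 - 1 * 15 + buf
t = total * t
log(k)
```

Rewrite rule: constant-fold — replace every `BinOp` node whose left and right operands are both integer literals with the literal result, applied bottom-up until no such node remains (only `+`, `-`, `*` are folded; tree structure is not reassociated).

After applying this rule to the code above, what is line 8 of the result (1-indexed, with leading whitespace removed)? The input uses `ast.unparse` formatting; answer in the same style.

Transformed code:
buf = buf % 13
k = -4 - total
emit(20)
total = 160
total = 22
log(buf)
total = total * 3
buf = 24 + buf
t = total * t
log(k)

buf = 24 + buf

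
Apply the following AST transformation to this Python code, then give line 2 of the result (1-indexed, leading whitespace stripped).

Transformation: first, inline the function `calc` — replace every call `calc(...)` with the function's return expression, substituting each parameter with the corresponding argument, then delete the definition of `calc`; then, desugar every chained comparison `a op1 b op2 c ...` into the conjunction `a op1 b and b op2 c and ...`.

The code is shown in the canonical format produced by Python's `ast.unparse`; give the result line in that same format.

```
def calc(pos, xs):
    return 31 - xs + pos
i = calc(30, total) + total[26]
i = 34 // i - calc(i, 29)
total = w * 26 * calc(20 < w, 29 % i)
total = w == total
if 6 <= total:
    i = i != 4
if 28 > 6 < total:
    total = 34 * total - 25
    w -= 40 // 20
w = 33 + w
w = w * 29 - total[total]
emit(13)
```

i = 34 // i - (31 - 29 + i)

Transformed code:
i = 31 - total + 30 + total[26]
i = 34 // i - (31 - 29 + i)
total = w * 26 * (31 - 29 % i + (20 < w))
total = w == total
if 6 <= total:
    i = i != 4
if 28 > 6 and 6 < total:
    total = 34 * total - 25
    w -= 40 // 20
w = 33 + w
w = w * 29 - total[total]
emit(13)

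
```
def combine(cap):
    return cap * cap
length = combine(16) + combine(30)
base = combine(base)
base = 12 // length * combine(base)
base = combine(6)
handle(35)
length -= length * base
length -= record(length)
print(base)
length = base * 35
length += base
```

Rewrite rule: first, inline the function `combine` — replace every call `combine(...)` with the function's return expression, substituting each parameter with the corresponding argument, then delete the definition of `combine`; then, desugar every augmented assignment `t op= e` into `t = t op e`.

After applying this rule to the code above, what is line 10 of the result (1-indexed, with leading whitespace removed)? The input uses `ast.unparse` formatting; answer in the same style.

length = length + base

Transformed code:
length = 16 * 16 + 30 * 30
base = base * base
base = 12 // length * (base * base)
base = 6 * 6
handle(35)
length = length - length * base
length = length - record(length)
print(base)
length = base * 35
length = length + base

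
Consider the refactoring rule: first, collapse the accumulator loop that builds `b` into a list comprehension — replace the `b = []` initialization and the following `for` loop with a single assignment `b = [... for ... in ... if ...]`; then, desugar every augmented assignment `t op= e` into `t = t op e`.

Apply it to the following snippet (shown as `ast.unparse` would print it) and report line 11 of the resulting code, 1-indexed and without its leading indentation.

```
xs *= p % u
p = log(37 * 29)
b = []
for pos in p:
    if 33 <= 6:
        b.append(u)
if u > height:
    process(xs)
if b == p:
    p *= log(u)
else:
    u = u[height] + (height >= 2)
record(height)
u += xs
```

u = u + xs

Transformed code:
xs = xs * (p % u)
p = log(37 * 29)
b = [u for pos in p if 33 <= 6]
if u > height:
    process(xs)
if b == p:
    p = p * log(u)
else:
    u = u[height] + (height >= 2)
record(height)
u = u + xs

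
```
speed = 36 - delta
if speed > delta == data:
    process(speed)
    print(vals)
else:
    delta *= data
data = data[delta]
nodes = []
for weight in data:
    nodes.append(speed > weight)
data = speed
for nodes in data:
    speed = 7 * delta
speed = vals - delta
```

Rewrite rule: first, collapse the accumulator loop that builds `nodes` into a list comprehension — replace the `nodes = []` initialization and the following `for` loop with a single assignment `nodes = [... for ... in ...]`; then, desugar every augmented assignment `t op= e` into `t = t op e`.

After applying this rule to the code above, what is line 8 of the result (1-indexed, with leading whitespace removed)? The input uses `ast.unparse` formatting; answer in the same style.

Transformed code:
speed = 36 - delta
if speed > delta == data:
    process(speed)
    print(vals)
else:
    delta = delta * data
data = data[delta]
nodes = [speed > weight for weight in data]
data = speed
for nodes in data:
    speed = 7 * delta
speed = vals - delta

nodes = [speed > weight for weight in data]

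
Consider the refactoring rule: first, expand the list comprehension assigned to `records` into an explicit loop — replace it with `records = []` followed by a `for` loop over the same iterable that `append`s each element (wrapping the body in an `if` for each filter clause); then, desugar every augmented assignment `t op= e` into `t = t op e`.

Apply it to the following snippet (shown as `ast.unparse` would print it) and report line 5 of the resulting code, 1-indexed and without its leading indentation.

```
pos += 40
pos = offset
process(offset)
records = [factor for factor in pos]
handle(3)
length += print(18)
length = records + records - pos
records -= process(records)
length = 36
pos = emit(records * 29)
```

Transformed code:
pos = pos + 40
pos = offset
process(offset)
records = []
for factor in pos:
    records.append(factor)
handle(3)
length = length + print(18)
length = records + records - pos
records = records - process(records)
length = 36
pos = emit(records * 29)

for factor in pos:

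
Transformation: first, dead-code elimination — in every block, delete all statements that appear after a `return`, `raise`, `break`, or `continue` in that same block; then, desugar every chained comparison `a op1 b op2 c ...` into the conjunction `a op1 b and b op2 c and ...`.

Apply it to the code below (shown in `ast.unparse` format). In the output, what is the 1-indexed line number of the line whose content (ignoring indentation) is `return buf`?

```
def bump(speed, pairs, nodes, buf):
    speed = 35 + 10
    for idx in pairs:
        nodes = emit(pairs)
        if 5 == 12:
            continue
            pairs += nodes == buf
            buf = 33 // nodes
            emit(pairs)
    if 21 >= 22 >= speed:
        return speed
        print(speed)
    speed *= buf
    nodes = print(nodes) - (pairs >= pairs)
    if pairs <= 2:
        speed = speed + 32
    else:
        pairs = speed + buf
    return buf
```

Transformed code:
def bump(speed, pairs, nodes, buf):
    speed = 35 + 10
    for idx in pairs:
        nodes = emit(pairs)
        if 5 == 12:
            continue
    if 21 >= 22 and 22 >= speed:
        return speed
    speed *= buf
    nodes = print(nodes) - (pairs >= pairs)
    if pairs <= 2:
        speed = speed + 32
    else:
        pairs = speed + buf
    return buf

15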